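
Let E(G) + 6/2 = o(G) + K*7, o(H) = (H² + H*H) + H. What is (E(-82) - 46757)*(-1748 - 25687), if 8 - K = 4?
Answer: 915396210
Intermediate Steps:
o(H) = H + 2*H² (o(H) = (H² + H²) + H = 2*H² + H = H + 2*H²)
K = 4 (K = 8 - 1*4 = 8 - 4 = 4)
E(G) = 25 + G*(1 + 2*G) (E(G) = -3 + (G*(1 + 2*G) + 4*7) = -3 + (G*(1 + 2*G) + 28) = -3 + (28 + G*(1 + 2*G)) = 25 + G*(1 + 2*G))
(E(-82) - 46757)*(-1748 - 25687) = ((25 - 82*(1 + 2*(-82))) - 46757)*(-1748 - 25687) = ((25 - 82*(1 - 164)) - 46757)*(-27435) = ((25 - 82*(-163)) - 46757)*(-27435) = ((25 + 13366) - 46757)*(-27435) = (13391 - 46757)*(-27435) = -33366*(-27435) = 915396210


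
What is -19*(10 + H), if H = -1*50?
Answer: 760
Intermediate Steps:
H = -50
-19*(10 + H) = -19*(10 - 50) = -19*(-40) = 760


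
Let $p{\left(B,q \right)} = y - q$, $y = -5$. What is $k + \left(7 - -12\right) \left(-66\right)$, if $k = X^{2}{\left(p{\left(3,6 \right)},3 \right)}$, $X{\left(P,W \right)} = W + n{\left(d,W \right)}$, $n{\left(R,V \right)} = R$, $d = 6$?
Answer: $-1173$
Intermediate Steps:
$p{\left(B,q \right)} = -5 - q$
$X{\left(P,W \right)} = 6 + W$ ($X{\left(P,W \right)} = W + 6 = 6 + W$)
$k = 81$ ($k = \left(6 + 3\right)^{2} = 9^{2} = 81$)
$k + \left(7 - -12\right) \left(-66\right) = 81 + \left(7 - -12\right) \left(-66\right) = 81 + \left(7 + 12\right) \left(-66\right) = 81 + 19 \left(-66\right) = 81 - 1254 = -1173$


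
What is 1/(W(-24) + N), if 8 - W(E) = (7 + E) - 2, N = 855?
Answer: 1/882 ≈ 0.0011338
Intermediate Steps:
W(E) = 3 - E (W(E) = 8 - ((7 + E) - 2) = 8 - (5 + E) = 8 + (-5 - E) = 3 - E)
1/(W(-24) + N) = 1/((3 - 1*(-24)) + 855) = 1/((3 + 24) + 855) = 1/(27 + 855) = 1/882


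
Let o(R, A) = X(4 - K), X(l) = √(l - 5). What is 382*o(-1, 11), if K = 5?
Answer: 382*I*√6 ≈ 935.71*I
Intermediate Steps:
X(l) = √(-5 + l)
o(R, A) = I*√6 (o(R, A) = √(-5 + (4 - 1*5)) = √(-5 + (4 - 5)) = √(-5 - 1) = √(-6) = I*√6)
382*o(-1, 11) = 382*(I*√6) = 382*I*√6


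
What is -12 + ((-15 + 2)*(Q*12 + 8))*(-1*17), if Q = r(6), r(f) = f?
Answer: 17668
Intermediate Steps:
Q = 6
-12 + ((-15 + 2)*(Q*12 + 8))*(-1*17) = -12 + ((-15 + 2)*(6*12 + 8))*(-1*17) = -12 - 13*(72 + 8)*(-17) = -12 - 13*80*(-17) = -12 - 1040*(-17) = -12 + 17680 = 17668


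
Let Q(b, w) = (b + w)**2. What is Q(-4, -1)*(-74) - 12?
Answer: -1862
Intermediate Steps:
Q(-4, -1)*(-74) - 12 = (-4 - 1)**2*(-74) - 12 = (-5)**2*(-74) - 12 = 25*(-74) - 12 = -1850 - 12 = -1862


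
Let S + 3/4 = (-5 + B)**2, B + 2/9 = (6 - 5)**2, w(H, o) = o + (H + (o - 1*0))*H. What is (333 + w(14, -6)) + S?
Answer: 147769/324 ≈ 456.08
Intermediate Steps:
w(H, o) = o + H*(H + o) (w(H, o) = o + (H + (o + 0))*H = o + (H + o)*H = o + H*(H + o))
B = 7/9 (B = -2/9 + (6 - 5)**2 = -2/9 + 1**2 = -2/9 + 1 = 7/9 ≈ 0.77778)
S = 5533/324 (S = -3/4 + (-5 + 7/9)**2 = -3/4 + (-38/9)**2 = -3/4 + 1444/81 = 5533/324 ≈ 17.077)
(333 + w(14, -6)) + S = (333 + (-6 + 14**2 + 14*(-6))) + 5533/324 = (333 + (-6 + 196 - 84)) + 5533/324 = (333 + 106) + 5533/324 = 439 + 5533/324 = 147769/324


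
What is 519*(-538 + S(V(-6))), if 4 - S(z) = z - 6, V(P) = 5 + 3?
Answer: -278184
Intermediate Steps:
V(P) = 8
S(z) = 10 - z (S(z) = 4 - (z - 6) = 4 - (-6 + z) = 4 + (6 - z) = 10 - z)
519*(-538 + S(V(-6))) = 519*(-538 + (10 - 1*8)) = 519*(-538 + (10 - 8)) = 519*(-538 + 2) = 519*(-536) = -278184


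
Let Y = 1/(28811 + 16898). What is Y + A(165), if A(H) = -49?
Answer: -2239740/45709 ≈ -49.000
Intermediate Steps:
Y = 1/45709 ≈ 2.1878e-5
Y + A(165) = 1/45709 - 49 = -2239740/45709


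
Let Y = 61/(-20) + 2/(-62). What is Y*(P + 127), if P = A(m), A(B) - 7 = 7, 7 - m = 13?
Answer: -269451/620 ≈ -434.60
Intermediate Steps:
m = -6 (m = 7 - 1*13 = 7 - 13 = -6)
A(B) = 14 (A(B) = 7 + 7 = 14)
Y = -1911/620 (Y = 61*(-1/20) + 2*(-1/62) = -61/20 - 1/31 = -1911/620 ≈ -3.0823)
P = 14
Y*(P + 127) = -1911*(14 + 127)/620 = -1911/620*141 = -269451/620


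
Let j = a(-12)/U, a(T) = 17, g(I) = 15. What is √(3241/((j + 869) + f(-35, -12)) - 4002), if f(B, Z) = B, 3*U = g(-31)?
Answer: I*√70091087603/4187 ≈ 63.231*I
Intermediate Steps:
U = 5 (U = (⅓)*15 = 5)
j = 17/5 ≈ 3.4000
√(3241/((j + 869) + f(-35, -12)) - 4002) = √(3241/((17/5 + 869) - 35) - 4002) = √(3241/(4362/5 - 35) - 4002) = √(3241/(4187/5) - 4002) = √(3241*(5/4187) - 4002) = √(16205/4187 - 4002) = √(-16740169/4187) = I*√70091087603/4187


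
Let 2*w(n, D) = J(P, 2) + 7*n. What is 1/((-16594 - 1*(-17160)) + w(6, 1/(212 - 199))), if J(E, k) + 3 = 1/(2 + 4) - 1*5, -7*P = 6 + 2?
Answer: 12/6997 ≈ 0.0017150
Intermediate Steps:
P = -8/7 (P = -(6 + 2)/7 = -⅐*8 = -8/7 ≈ -1.1429)
J(E, k) = -47/6 (J(E, k) = -3 + (1/(2 + 4) - 1*5) = -3 + (1/6 - 5) = -3 + (⅙ - 5) = -3 - 29/6 = -47/6)
w(n, D) = -47/12 + 7*n/2 (w(n, D) = (-47/6 + 7*n)/2 = -47/12 + 7*n/2)
1/((-16594 - 1*(-17160)) + w(6, 1/(212 - 199))) = 1/((-16594 - 1*(-17160)) + (-47/12 + (7/2)*6)) = 1/((-16594 + 17160) + (-47/12 + 21)) = 1/(566 + 205/12) = 1/(6997/12) = 12/6997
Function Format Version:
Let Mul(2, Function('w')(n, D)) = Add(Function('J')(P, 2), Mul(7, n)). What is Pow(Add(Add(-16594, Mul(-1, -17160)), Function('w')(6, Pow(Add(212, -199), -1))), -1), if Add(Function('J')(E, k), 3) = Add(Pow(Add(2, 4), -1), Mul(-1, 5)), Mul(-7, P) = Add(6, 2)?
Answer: Rational(12, 6997) ≈ 0.0017150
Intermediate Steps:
P = Rational(-8, 7) (P = Mul(Rational(-1, 7), Add(6, 2)) = Mul(Rational(-1, 7), 8) = Rational(-8, 7) ≈ -1.1429)
Function('J')(E, k) = Rational(-47, 6) (Function('J')(E, k) = Add(-3, Add(Pow(Add(2, 4), -1), Mul(-1, 5))) = Add(-3, Add(Pow(6, -1), -5)) = Add(-3, Add(Rational(1, 6), -5)) = Add(-3, Rational(-29, 6)) = Rational(-47, 6))
Function('w')(n, D) = Add(Rational(-47, 12), Mul(Rational(7, 2), n)) (Function('w')(n, D) = Mul(Rational(1, 2), Add(Rational(-47, 6), Mul(7, n))) = Add(Rational(-47, 12), Mul(Rational(7, 2), n)))
Pow(Add(Add(-16594, Mul(-1, -17160)), Function('w')(6, Pow(Add(212, -199), -1))), -1) = Pow(Add(Add(-16594, Mul(-1, -17160)), Add(Rational(-47, 12), Mul(Rational(7, 2), 6))), -1) = Pow(Add(Add(-16594, 17160), Add(Rational(-47, 12), 21)), -1) = Pow(Add(566, Rational(205, 12)), -1) = Pow(Rational(6997, 12), -1) = Rational(12, 6997)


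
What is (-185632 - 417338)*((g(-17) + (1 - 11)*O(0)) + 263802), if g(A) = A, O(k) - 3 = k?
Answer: -159036352350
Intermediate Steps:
O(k) = 3 + k
(-185632 - 417338)*((g(-17) + (1 - 11)*O(0)) + 263802) = (-185632 - 417338)*((-17 + (1 - 11)*(3 + 0)) + 263802) = -602970*((-17 - 10*3) + 263802) = -602970*((-17 - 30) + 263802) = -602970*(-47 + 263802) = -602970*263755 = -159036352350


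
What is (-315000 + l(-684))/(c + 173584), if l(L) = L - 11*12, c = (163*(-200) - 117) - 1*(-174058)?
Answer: -105272/104975 ≈ -1.0028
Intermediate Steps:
c = 141341 (c = (-32600 - 117) + 174058 = -32717 + 174058 = 141341)
l(L) = -132 + L (l(L) = L - 132 = -132 + L)
(-315000 + l(-684))/(c + 173584) = (-315000 + (-132 - 684))/(141341 + 173584) = (-315000 - 816)/314925 = -315816*1/314925 = -105272/104975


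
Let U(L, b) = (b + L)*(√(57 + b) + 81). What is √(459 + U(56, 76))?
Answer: √(11151 + 132*√133) ≈ 112.58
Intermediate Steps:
U(L, b) = (81 + √(57 + b))*(L + b) (U(L, b) = (L + b)*(81 + √(57 + b)) = (81 + √(57 + b))*(L + b))
√(459 + U(56, 76)) = √(459 + (81*56 + 81*76 + 56*√(57 + 76) + 76*√(57 + 76))) = √(459 + (4536 + 6156 + 56*√133 + 76*√133)) = √(459 + (10692 + 132*√133)) = √(11151 + 132*√133)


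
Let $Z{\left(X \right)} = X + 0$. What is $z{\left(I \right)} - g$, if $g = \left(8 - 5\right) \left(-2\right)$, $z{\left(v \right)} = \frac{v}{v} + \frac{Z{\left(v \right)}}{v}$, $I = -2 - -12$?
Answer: $8$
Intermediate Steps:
$Z{\left(X \right)} = X$
$I = 10$ ($I = -2 + 12 = 10$)
$z{\left(v \right)} = 2$ ($z{\left(v \right)} = \frac{v}{v} + \frac{v}{v} = 1 + 1 = 2$)
$g = -6$ ($g = 3 \left(-2\right) = -6$)
$z{\left(I \right)} - g = 2 - -6 = 2 + 6 = 8$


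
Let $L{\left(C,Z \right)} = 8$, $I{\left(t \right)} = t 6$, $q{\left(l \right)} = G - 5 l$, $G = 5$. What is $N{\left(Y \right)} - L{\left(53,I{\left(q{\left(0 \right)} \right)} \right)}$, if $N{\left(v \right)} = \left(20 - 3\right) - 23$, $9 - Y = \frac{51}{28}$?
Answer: $-14$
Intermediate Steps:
$Y = \frac{201}{28}$ ($Y = 9 - \frac{51}{28} = \frac{201}{28} \approx 7.1786$)
$q{\left(l \right)} = 5 - 5 l$
$I{\left(t \right)} = 6 t$
$N{\left(v \right)} = -6$ ($N{\left(v \right)} = 17 - 23 = -6$)
$N{\left(Y \right)} - L{\left(53,I{\left(q{\left(0 \right)} \right)} \right)} = -6 - 8 = -14$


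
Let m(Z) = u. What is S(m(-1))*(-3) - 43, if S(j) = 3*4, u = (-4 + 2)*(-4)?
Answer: -79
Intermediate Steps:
u = 8 (u = -2*(-4) = 8)
m(Z) = 8
S(j) = 12
S(m(-1))*(-3) - 43 = 12*(-3) - 43 = -36 - 43 = -79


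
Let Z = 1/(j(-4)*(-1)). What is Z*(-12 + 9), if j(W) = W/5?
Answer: -15/4 ≈ -3.7500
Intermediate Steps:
j(W) = W/5 (j(W) = W*(1/5) = W/5)
Z = 5/4 (Z = 1/(((1/5)*(-4))*(-1)) = 1/(-4/5*(-1)) = 1/(4/5) = 5/4 ≈ 1.2500)
Z*(-12 + 9) = 5*(-12 + 9)/4 = (5/4)*(-3) = -15/4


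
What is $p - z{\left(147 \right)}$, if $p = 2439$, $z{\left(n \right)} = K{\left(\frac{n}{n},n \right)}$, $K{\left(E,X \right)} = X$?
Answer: $2292$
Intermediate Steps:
$z{\left(n \right)} = n$
$p - z{\left(147 \right)} = 2439 - 147 = 2292$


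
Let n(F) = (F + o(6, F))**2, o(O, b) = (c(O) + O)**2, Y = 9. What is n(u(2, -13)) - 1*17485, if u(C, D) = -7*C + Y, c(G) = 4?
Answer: -8460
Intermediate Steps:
u(C, D) = 9 - 7*C (u(C, D) = -7*C + 9 = 9 - 7*C)
o(O, b) = (4 + O)**2
n(F) = (100 + F)**2 (n(F) = (F + (4 + 6)**2)**2 = (F + 10**2)**2 = (F + 100)**2 = (100 + F)**2)
n(u(2, -13)) - 1*17485 = (100 + (9 - 7*2))**2 - 1*17485 = (100 + (9 - 14))**2 - 17485 = (100 - 5)**2 - 17485 = 95**2 - 17485 = 9025 - 17485 = -8460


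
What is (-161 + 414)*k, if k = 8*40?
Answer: 80960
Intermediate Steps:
k = 320
(-161 + 414)*k = (-161 + 414)*320 = 253*320 = 80960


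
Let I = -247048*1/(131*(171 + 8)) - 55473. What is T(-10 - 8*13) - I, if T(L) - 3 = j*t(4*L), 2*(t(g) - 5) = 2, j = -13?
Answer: 1299274750/23449 ≈ 55409.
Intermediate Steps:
t(g) = 6 (t(g) = 5 + (1/2)*2 = 5 + 1 = 6)
T(L) = -75 (T(L) = 3 - 13*6 = 3 - 78 = -75)
I = -1301033425/23449 (I = -247048/(179*131) - 55473 = -247048/23449 - 55473 = -1301033425/23449 ≈ -55484.)
T(-10 - 8*13) - I = -75 - 1*(-1301033425/23449) = -75 + 1301033425/23449 = 1299274750/23449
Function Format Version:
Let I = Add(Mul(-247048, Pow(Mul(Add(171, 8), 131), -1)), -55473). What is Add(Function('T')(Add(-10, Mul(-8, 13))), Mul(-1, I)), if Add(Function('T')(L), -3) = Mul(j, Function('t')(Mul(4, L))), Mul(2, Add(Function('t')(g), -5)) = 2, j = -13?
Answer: Rational(1299274750, 23449) ≈ 55409.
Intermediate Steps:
Function('t')(g) = 6 (Function('t')(g) = Add(5, Mul(Rational(1, 2), 2)) = Add(5, 1) = 6)
Function('T')(L) = -75 (Function('T')(L) = Add(3, Mul(-13, 6)) = Add(3, -78) = -75)
I = Rational(-1301033425, 23449) (I = Add(Mul(-247048, Pow(Mul(179, 131), -1)), -55473) = Add(Mul(-247048, Pow(23449, -1)), -55473) = Add(Mul(-247048, Rational(1, 23449)), -55473) = Add(Rational(-247048, 23449), -55473) = Rational(-1301033425, 23449) ≈ -55484.)
Add(Function('T')(Add(-10, Mul(-8, 13))), Mul(-1, I)) = Add(-75, Mul(-1, Rational(-1301033425, 23449))) = Add(-75, Rational(1301033425, 23449)) = Rational(1299274750, 23449)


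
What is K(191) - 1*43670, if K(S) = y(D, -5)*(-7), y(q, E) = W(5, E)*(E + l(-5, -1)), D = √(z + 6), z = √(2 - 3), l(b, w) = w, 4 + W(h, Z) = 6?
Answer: -43586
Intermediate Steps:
W(h, Z) = 2 (W(h, Z) = -4 + 6 = 2)
z = I (z = √(-1) = I ≈ 1.0*I)
D = √(6 + I) (D = √(I + 6) = √(6 + I) ≈ 2.4579 + 0.20342*I)
y(q, E) = -2 + 2*E (y(q, E) = 2*(E - 1) = 2*(-1 + E) = -2 + 2*E)
K(S) = 84 (K(S) = (-2 + 2*(-5))*(-7) = (-2 - 10)*(-7) = -12*(-7) = 84)
K(191) - 1*43670 = 84 - 1*43670 = 84 - 43670 = -43586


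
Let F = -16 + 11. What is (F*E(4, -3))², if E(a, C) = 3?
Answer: 225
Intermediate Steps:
F = -5
(F*E(4, -3))² = (-5*3)² = (-15)² = 225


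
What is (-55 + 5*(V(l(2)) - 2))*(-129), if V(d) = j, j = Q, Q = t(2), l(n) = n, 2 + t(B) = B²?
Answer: 7095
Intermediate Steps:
t(B) = -2 + B²
Q = 2 (Q = -2 + 2² = -2 + 4 = 2)
j = 2
V(d) = 2
(-55 + 5*(V(l(2)) - 2))*(-129) = (-55 + 5*(2 - 2))*(-129) = (-55 + 5*0)*(-129) = (-55 + 0)*(-129) = -55*(-129) = 7095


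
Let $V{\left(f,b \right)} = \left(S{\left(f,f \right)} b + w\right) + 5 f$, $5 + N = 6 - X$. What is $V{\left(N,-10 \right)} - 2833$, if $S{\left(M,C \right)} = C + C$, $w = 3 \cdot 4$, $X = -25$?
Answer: $-3211$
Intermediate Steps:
$w = 12$
$S{\left(M,C \right)} = 2 C$
$N = 26$ ($N = -5 + \left(6 - -25\right) = -5 + \left(6 + 25\right) = -5 + 31 = 26$)
$V{\left(f,b \right)} = 12 + 5 f + 2 b f$ ($V{\left(f,b \right)} = \left(2 f b + 12\right) + 5 f = \left(2 b f + 12\right) + 5 f = \left(12 + 2 b f\right) + 5 f = 12 + 5 f + 2 b f$)
$V{\left(N,-10 \right)} - 2833 = \left(12 + 5 \cdot 26 + 2 \left(-10\right) 26\right) - 2833 = \left(12 + 130 - 520\right) - 2833 = -378 - 2833 = -3211$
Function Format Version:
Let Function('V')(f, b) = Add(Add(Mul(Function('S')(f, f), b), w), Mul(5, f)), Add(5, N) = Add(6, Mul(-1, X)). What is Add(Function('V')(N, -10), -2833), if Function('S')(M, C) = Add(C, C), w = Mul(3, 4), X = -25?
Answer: -3211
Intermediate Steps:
w = 12
Function('S')(M, C) = Mul(2, C)
N = 26 (N = Add(-5, Add(6, Mul(-1, -25))) = Add(-5, Add(6, 25)) = Add(-5, 31) = 26)
Function('V')(f, b) = Add(12, Mul(5, f), Mul(2, b, f)) (Function('V')(f, b) = Add(Add(Mul(Mul(2, f), b), 12), Mul(5, f)) = Add(Add(Mul(2, b, f), 12), Mul(5, f)) = Add(Add(12, Mul(2, b, f)), Mul(5, f)) = Add(12, Mul(5, f), Mul(2, b, f)))
Add(Function('V')(N, -10), -2833) = Add(Add(12, Mul(5, 26), Mul(2, -10, 26)), -2833) = Add(Add(12, 130, -520), -2833) = Add(-378, -2833) = -3211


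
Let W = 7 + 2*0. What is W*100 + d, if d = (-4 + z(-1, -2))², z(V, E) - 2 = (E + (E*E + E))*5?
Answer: 704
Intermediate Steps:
z(V, E) = 2 + 5*E² + 10*E (z(V, E) = 2 + (E + (E*E + E))*5 = 2 + (E + (E² + E))*5 = 2 + (E + (E + E²))*5 = 2 + (E² + 2*E)*5 = 2 + (5*E² + 10*E) = 2 + 5*E² + 10*E)
W = 7 (W = 7 + 0 = 7)
d = 4 (d = (-4 + (2 + 5*(-2)² + 10*(-2)))² = (-4 + (2 + 5*4 - 20))² = (-4 + (2 + 20 - 20))² = (-4 + 2)² = (-2)² = 4)
W*100 + d = 7*100 + 4 = 700 + 4 = 704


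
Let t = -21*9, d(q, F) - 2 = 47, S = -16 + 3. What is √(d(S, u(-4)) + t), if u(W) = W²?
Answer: 2*I*√35 ≈ 11.832*I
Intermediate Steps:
S = -13
d(q, F) = 49 (d(q, F) = 2 + 47 = 49)
t = -189
√(d(S, u(-4)) + t) = √(49 - 189) = √(-140) = 2*I*√35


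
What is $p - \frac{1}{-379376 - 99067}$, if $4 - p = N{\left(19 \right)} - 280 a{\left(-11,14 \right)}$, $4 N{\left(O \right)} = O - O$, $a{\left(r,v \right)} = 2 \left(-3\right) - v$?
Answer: $- \frac{2677367027}{478443} \approx -5596.0$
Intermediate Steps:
$a{\left(r,v \right)} = -6 - v$
$N{\left(O \right)} = 0$ ($N{\left(O \right)} = \frac{O - O}{4} = \frac{1}{4} \cdot 0 = 0$)
$p = -5596$ ($p = 4 - \left(0 - 280 \left(-6 - 14\right)\right) = 4 - \left(0 - -5600\right) = 4 - \left(0 + 5600\right) = 4 - 5600 = -5596$)
$p - \frac{1}{-379376 - 99067} = -5596 - \frac{1}{-379376 - 99067} = -5596 - \frac{1}{-478443} = -5596 - - \frac{1}{478443} = -5596 + \frac{1}{478443} = - \frac{2677367027}{478443}$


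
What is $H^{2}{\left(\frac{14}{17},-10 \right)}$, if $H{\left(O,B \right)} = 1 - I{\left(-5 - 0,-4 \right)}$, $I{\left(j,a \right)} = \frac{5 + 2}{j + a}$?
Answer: $\frac{256}{81} \approx 3.1605$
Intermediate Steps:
$I{\left(j,a \right)} = \frac{7}{a + j}$
$H{\left(O,B \right)} = \frac{16}{9}$ ($H{\left(O,B \right)} = 1 - \frac{7}{-4 - 5} = 1 - \frac{7}{-9} = 1 - 7 \left(- \frac{1}{9}\right) = 1 - - \frac{7}{9} = 1 + \frac{7}{9} = \frac{16}{9}$)
$H^{2}{\left(\frac{14}{17},-10 \right)} = \left(\frac{16}{9}\right)^{2} = \frac{256}{81}$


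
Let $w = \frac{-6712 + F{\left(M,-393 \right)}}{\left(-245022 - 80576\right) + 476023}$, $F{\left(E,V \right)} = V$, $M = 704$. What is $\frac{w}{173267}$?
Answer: $- \frac{1421}{5212737695} \approx -2.726 \cdot 10^{-7}$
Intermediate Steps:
$w = - \frac{1421}{30085}$ ($w = \frac{-6712 - 393}{\left(-245022 - 80576\right) + 476023} = - \frac{7105}{\left(-245022 - 80576\right) + 476023} = - \frac{7105}{-325598 + 476023} = - \frac{7105}{150425} = \left(-7105\right) \frac{1}{150425} = - \frac{1421}{30085} \approx -0.047233$)
$\frac{w}{173267} = - \frac{1421}{30085 \cdot 173267} = \left(- \frac{1421}{30085}\right) \frac{1}{173267} = - \frac{1421}{5212737695}$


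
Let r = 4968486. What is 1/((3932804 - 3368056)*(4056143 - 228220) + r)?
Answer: 1/2161816826890 ≈ 4.6257e-13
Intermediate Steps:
1/((3932804 - 3368056)*(4056143 - 228220) + r) = 1/((3932804 - 3368056)*(4056143 - 228220) + 4968486) = 1/(564748*3827923 + 4968486) = 1/(2161811858404 + 4968486) = 1/2161816826890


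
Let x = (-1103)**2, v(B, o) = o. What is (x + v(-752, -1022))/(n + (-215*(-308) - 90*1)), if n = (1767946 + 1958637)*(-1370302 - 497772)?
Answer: -1215587/6961532745012 ≈ -1.7461e-7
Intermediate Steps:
x = 1216609
n = -6961532811142 (n = 3726583*(-1868074) = -6961532811142)
(x + v(-752, -1022))/(n + (-215*(-308) - 90*1)) = (1216609 - 1022)/(-6961532811142 + (-215*(-308) - 90*1)) = 1215587/(-6961532811142 + (66220 - 90)) = 1215587/(-6961532811142 + 66130) = 1215587/(-6961532745012) = 1215587*(-1/6961532745012) = -1215587/6961532745012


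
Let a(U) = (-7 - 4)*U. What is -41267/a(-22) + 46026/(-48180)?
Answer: -7573418/44165 ≈ -171.48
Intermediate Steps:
a(U) = -11*U
-41267/a(-22) + 46026/(-48180) = -41267/((-11*(-22))) + 46026/(-48180) = -41267/242 + 46026*(-1/48180) = -41267*1/242 - 7671/8030 = -41267/242 - 7671/8030 = -7573418/44165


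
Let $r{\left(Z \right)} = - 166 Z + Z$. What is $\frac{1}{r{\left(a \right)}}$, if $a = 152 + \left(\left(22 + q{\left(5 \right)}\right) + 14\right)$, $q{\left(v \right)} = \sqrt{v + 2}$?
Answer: $- \frac{188}{5830605} + \frac{\sqrt{7}}{5830605} \approx -3.179 \cdot 10^{-5}$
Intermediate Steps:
$q{\left(v \right)} = \sqrt{2 + v}$
$a = 188 + \sqrt{7}$ ($a = 152 + \left(\left(22 + \sqrt{2 + 5}\right) + 14\right) = 152 + \left(\left(22 + \sqrt{7}\right) + 14\right) = 152 + \left(36 + \sqrt{7}\right) = 188 + \sqrt{7} \approx 190.65$)
$r{\left(Z \right)} = - 165 Z$
$\frac{1}{r{\left(a \right)}} = \frac{1}{\left(-165\right) \left(188 + \sqrt{7}\right)} = \frac{1}{-31020 - 165 \sqrt{7}}$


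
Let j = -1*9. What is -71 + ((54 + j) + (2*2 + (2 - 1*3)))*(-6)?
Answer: -359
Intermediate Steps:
j = -9
-71 + ((54 + j) + (2*2 + (2 - 1*3)))*(-6) = -71 + ((54 - 9) + (2*2 + (2 - 1*3)))*(-6) = -71 + (45 + (4 + (2 - 3)))*(-6) = -71 + (45 + (4 - 1))*(-6) = -71 + (45 + 3)*(-6) = -71 + 48*(-6) = -71 - 288 = -359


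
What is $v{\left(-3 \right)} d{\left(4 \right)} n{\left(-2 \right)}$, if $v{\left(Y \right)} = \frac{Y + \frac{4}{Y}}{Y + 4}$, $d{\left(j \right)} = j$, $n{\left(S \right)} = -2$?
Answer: $\frac{104}{3} \approx 34.667$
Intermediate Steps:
$v{\left(Y \right)} = \frac{Y + \frac{4}{Y}}{4 + Y}$
$v{\left(-3 \right)} d{\left(4 \right)} n{\left(-2 \right)} = \frac{4 + \left(-3\right)^{2}}{\left(-3\right) \left(4 - 3\right)} 4 \left(-2\right) = - \frac{4 + 9}{3 \cdot 1} \cdot 4 \left(-2\right) = \left(- \frac{1}{3}\right) 1 \cdot 13 \cdot 4 \left(-2\right) = \left(- \frac{13}{3}\right) 4 \left(-2\right) = \left(- \frac{52}{3}\right) \left(-2\right) = \frac{104}{3}$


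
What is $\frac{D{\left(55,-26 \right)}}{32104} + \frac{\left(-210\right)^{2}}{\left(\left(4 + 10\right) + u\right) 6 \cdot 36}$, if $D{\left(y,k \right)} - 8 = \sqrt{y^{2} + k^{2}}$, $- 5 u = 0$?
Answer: $\frac{702287}{48156} + \frac{\sqrt{3701}}{32104} \approx 14.585$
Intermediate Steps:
$u = 0$ ($u = \left(- \frac{1}{5}\right) 0 = 0$)
$D{\left(y,k \right)} = 8 + \sqrt{k^{2} + y^{2}}$ ($D{\left(y,k \right)} = 8 + \sqrt{y^{2} + k^{2}} = 8 + \sqrt{k^{2} + y^{2}}$)
$\frac{D{\left(55,-26 \right)}}{32104} + \frac{\left(-210\right)^{2}}{\left(\left(4 + 10\right) + u\right) 6 \cdot 36} = \frac{8 + \sqrt{\left(-26\right)^{2} + 55^{2}}}{32104} + \frac{\left(-210\right)^{2}}{\left(\left(4 + 10\right) + 0\right) 6 \cdot 36} = \left(8 + \sqrt{676 + 3025}\right) \frac{1}{32104} + \frac{44100}{\left(14 + 0\right) 6 \cdot 36} = \left(8 + \sqrt{3701}\right) \frac{1}{32104} + \frac{44100}{14 \cdot 6 \cdot 36} = \left(\frac{1}{4013} + \frac{\sqrt{3701}}{32104}\right) + \frac{44100}{84 \cdot 36} = \left(\frac{1}{4013} + \frac{\sqrt{3701}}{32104}\right) + \frac{44100}{3024} = \left(\frac{1}{4013} + \frac{\sqrt{3701}}{32104}\right) + 44100 \cdot \frac{1}{3024} = \left(\frac{1}{4013} + \frac{\sqrt{3701}}{32104}\right) + \frac{175}{12} = \frac{702287}{48156} + \frac{\sqrt{3701}}{32104}$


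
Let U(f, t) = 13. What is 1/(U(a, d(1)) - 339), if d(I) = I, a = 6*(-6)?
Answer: -1/326 ≈ -0.0030675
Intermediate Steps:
a = -36
1/(U(a, d(1)) - 339) = 1/(13 - 339) = 1/(-326) = -1/326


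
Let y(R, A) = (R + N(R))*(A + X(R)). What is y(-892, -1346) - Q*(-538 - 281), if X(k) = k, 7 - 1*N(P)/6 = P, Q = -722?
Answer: -10666794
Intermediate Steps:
N(P) = 42 - 6*P
y(R, A) = (42 - 5*R)*(A + R) (y(R, A) = (R + (42 - 6*R))*(A + R) = (42 - 5*R)*(A + R))
y(-892, -1346) - Q*(-538 - 281) = (-5*(-892)² + 42*(-1346) + 42*(-892) - 5*(-1346)*(-892)) - (-722)*(-538 - 281) = (-5*795664 - 56532 - 37464 - 6003160) - (-722)*(-819) = (-3978320 - 56532 - 37464 - 6003160) - 1*591318 = -10075476 - 591318 = -10666794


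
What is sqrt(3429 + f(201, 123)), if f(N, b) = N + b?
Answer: 3*sqrt(417) ≈ 61.262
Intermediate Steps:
sqrt(3429 + f(201, 123)) = sqrt(3429 + (201 + 123)) = sqrt(3429 + 324) = sqrt(3753) = 3*sqrt(417)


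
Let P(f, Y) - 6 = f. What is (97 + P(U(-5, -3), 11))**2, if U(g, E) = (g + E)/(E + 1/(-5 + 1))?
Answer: 1879641/169 ≈ 11122.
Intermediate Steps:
U(g, E) = (E + g)/(-1/4 + E) (U(g, E) = (E + g)/(E + 1/(-4)) = (E + g)/(E - 1/4) = (E + g)/(-1/4 + E))
P(f, Y) = 6 + f
(97 + P(U(-5, -3), 11))**2 = (97 + (6 + 4*(-3 - 5)/(-1 + 4*(-3))))**2 = (97 + (6 + 4*(-8)/(-1 - 12)))**2 = (97 + (6 + 4*(-8)/(-13)))**2 = (97 + (6 + 4*(-1/13)*(-8)))**2 = (97 + (6 + 32/13))**2 = (97 + 110/13)**2 = (1371/13)**2 = 1879641/169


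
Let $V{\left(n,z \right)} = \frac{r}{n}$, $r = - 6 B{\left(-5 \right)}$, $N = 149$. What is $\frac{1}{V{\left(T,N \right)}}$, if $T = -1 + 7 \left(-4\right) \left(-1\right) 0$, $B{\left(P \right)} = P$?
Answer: $- \frac{1}{30} \approx -0.033333$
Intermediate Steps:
$r = 30$ ($r = \left(-6\right) \left(-5\right) = 30$)
$T = -1$ ($T = -1 + 7 \cdot 4 \cdot 0 = -1 + 7 \cdot 0 = -1 + 0 = -1$)
$V{\left(n,z \right)} = \frac{30}{n}$
$\frac{1}{V{\left(T,N \right)}} = \frac{1}{30 \frac{1}{-1}} = \frac{1}{30 \left(-1\right)} = \frac{1}{-30} = - \frac{1}{30}$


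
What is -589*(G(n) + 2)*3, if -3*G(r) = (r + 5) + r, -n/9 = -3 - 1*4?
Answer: 73625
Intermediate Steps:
n = 63 (n = -9*(-3 - 1*4) = -9*(-3 - 4) = -9*(-7) = 63)
G(r) = -5/3 - 2*r/3 (G(r) = -((r + 5) + r)/3 = -((5 + r) + r)/3 = -(5 + 2*r)/3 = -5/3 - 2*r/3)
-589*(G(n) + 2)*3 = -589*((-5/3 - ⅔*63) + 2)*3 = -589*((-5/3 - 42) + 2)*3 = -589*(-131/3 + 2)*3 = -(-73625)*3/3 = -589*(-125) = 73625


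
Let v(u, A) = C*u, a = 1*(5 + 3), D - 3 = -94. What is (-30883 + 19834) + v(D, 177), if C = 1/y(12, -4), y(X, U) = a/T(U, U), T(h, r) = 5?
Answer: -88847/8 ≈ -11106.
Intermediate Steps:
D = -91 (D = 3 - 94 = -91)
a = 8 (a = 1*8 = 8)
y(X, U) = 8/5
C = 5/8 (C = 1/(8/5) = 5/8 ≈ 0.62500)
v(u, A) = 5*u/8
(-30883 + 19834) + v(D, 177) = (-30883 + 19834) + (5/8)*(-91) = -11049 - 455/8 = -88847/8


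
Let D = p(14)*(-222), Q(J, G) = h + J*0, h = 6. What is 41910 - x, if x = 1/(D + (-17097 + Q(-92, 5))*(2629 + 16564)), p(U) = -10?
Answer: 13747542125131/328025343 ≈ 41910.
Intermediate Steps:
Q(J, G) = 6 (Q(J, G) = 6 + J*0 = 6 + 0 = 6)
D = 2220 (D = -10*(-222) = 2220)
x = -1/328025343 (x = 1/(2220 + (-17097 + 6)*(2629 + 16564)) = 1/(2220 - 17091*19193) = 1/(2220 - 328027563) = 1/(-328025343) = -1/328025343 ≈ -3.0485e-9)
41910 - x = 41910 - 1*(-1/328025343) = 41910 + 1/328025343 = 13747542125131/328025343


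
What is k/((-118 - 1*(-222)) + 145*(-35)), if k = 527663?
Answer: -527663/4971 ≈ -106.15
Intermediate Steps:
k/((-118 - 1*(-222)) + 145*(-35)) = 527663/((-118 - 1*(-222)) + 145*(-35)) = 527663/((-118 + 222) - 5075) = 527663/(104 - 5075) = 527663/(-4971) = 527663*(-1/4971) = -527663/4971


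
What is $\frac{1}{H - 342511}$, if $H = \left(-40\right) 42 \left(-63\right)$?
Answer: $- \frac{1}{236671} \approx -4.2253 \cdot 10^{-6}$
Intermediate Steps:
$H = 105840$ ($H = \left(-1680\right) \left(-63\right) = 105840$)
$\frac{1}{H - 342511} = \frac{1}{105840 - 342511} = \frac{1}{-236671} = - \frac{1}{236671}$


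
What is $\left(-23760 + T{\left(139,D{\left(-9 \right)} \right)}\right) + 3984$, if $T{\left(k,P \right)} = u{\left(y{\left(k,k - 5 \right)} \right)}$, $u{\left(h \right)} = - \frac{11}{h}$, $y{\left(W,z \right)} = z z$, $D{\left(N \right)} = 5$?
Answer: $- \frac{355097867}{17956} \approx -19776.0$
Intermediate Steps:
$y{\left(W,z \right)} = z^{2}$
$T{\left(k,P \right)} = - \frac{11}{\left(-5 + k\right)^{2}}$ ($T{\left(k,P \right)} = - \frac{11}{\left(k - 5\right)^{2}} = - \frac{11}{\left(-5 + k\right)^{2}}$)
$\left(-23760 + T{\left(139,D{\left(-9 \right)} \right)}\right) + 3984 = \left(-23760 - \frac{11}{\left(-5 + 139\right)^{2}}\right) + 3984 = \left(-23760 - \frac{11}{17956}\right) + 3984 = - \frac{426634571}{17956} + 3984 = - \frac{355097867}{17956}$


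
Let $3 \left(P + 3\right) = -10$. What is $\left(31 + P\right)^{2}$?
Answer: $\frac{5476}{9} \approx 608.44$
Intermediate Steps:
$P = - \frac{19}{3}$ ($P = -3 + \frac{1}{3} \left(-10\right) = -3 - \frac{10}{3} = - \frac{19}{3} \approx -6.3333$)
$\left(31 + P\right)^{2} = \left(31 - \frac{19}{3}\right)^{2} = \left(\frac{74}{3}\right)^{2} = \frac{5476}{9}$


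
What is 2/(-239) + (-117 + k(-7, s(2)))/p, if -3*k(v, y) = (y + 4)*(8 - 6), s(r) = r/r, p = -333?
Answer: 84281/238761 ≈ 0.35299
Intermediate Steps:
s(r) = 1
k(v, y) = -8/3 - 2*y/3 (k(v, y) = -(y + 4)*(8 - 6)/3 = -(4 + y)*2/3 = -(8 + 2*y)/3 = -8/3 - 2*y/3)
2/(-239) + (-117 + k(-7, s(2)))/p = 2/(-239) + (-117 + (-8/3 - ⅔*1))/(-333) = 2*(-1/239) + (-117 + (-8/3 - ⅔))*(-1/333) = -2/239 + (-117 - 10/3)*(-1/333) = -2/239 - 361/3*(-1/333) = -2/239 + 361/999 = 84281/238761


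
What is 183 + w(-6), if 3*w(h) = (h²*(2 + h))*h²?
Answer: -1545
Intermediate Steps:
w(h) = h⁴*(2 + h)/3 (w(h) = ((h²*(2 + h))*h²)/3 = (h⁴*(2 + h))/3 = h⁴*(2 + h)/3)
183 + w(-6) = 183 + (⅓)*(-6)⁴*(2 - 6) = 183 + (⅓)*1296*(-4) = 183 - 1728 = -1545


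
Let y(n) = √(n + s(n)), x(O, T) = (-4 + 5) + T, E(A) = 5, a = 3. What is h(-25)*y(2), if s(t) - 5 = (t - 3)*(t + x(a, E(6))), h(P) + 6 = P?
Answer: -31*I ≈ -31.0*I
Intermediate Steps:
h(P) = -6 + P
x(O, T) = 1 + T
s(t) = 5 + (-3 + t)*(6 + t) (s(t) = 5 + (t - 3)*(t + (1 + 5)) = 5 + (-3 + t)*(t + 6) = 5 + (-3 + t)*(6 + t))
y(n) = √(-13 + n² + 4*n) (y(n) = √(n + (-13 + n² + 3*n)) = √(-13 + n² + 4*n))
h(-25)*y(2) = (-6 - 25)*√(-13 + 2² + 4*2) = -31*√(-13 + 4 + 8) = -31*I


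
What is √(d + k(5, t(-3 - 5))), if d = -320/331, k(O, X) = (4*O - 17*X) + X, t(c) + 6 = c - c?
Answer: 2*√3150789/331 ≈ 10.725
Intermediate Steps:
t(c) = -6 (t(c) = -6 + (c - c) = -6 + 0 = -6)
k(O, X) = -16*X + 4*O (k(O, X) = (-17*X + 4*O) + X = -16*X + 4*O)
d = -320/331 (d = -320*1/331 = -320/331 ≈ -0.96677)
√(d + k(5, t(-3 - 5))) = √(-320/331 + (-16*(-6) + 4*5)) = √(-320/331 + (96 + 20)) = √(-320/331 + 116) = √(38076/331) = 2*√3150789/331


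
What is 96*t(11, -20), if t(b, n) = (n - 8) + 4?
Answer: -2304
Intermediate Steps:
t(b, n) = -4 + n (t(b, n) = (-8 + n) + 4 = -4 + n)
96*t(11, -20) = 96*(-4 - 20) = 96*(-24) = -2304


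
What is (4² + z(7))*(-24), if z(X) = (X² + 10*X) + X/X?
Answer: -3264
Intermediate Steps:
z(X) = 1 + X² + 10*X (z(X) = (X² + 10*X) + 1 = 1 + X² + 10*X)
(4² + z(7))*(-24) = (4² + (1 + 7² + 10*7))*(-24) = (16 + (1 + 49 + 70))*(-24) = (16 + 120)*(-24) = 136*(-24) = -3264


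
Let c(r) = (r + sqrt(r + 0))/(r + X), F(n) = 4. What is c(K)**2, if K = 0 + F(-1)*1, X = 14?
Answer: 1/9 ≈ 0.11111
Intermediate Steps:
K = 4 (K = 0 + 4*1 = 0 + 4 = 4)
c(r) = (r + sqrt(r))/(14 + r) (c(r) = (r + sqrt(r + 0))/(r + 14) = (r + sqrt(r))/(14 + r))
c(K)**2 = ((4 + sqrt(4))/(14 + 4))**2 = ((4 + 2)/18)**2 = ((1/18)*6)**2 = (1/3)**2 = 1/9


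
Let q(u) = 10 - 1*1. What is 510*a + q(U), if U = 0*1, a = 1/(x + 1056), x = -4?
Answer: 4989/526 ≈ 9.4848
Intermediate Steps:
a = 1/1052 (a = 1/(-4 + 1056) = 1/1052 ≈ 0.00095057)
U = 0
q(u) = 9 (q(u) = 10 - 1 = 9)
510*a + q(U) = 510*(1/1052) + 9 = 255/526 + 9 = 4989/526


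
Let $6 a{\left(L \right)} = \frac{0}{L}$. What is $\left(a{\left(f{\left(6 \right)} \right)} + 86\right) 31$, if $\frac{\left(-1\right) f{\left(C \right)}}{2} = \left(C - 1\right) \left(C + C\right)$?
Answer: $2666$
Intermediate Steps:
$f{\left(C \right)} = - 4 C \left(-1 + C\right)$ ($f{\left(C \right)} = - 2 \left(C - 1\right) \left(C + C\right) = - 2 \left(-1 + C\right) 2 C = - 2 \cdot 2 C \left(-1 + C\right) = - 4 C \left(-1 + C\right)$)
$a{\left(L \right)} = 0$ ($a{\left(L \right)} = \frac{0 \frac{1}{L}}{6} = \frac{1}{6} \cdot 0 = 0$)
$\left(a{\left(f{\left(6 \right)} \right)} + 86\right) 31 = \left(0 + 86\right) 31 = 86 \cdot 31 = 2666$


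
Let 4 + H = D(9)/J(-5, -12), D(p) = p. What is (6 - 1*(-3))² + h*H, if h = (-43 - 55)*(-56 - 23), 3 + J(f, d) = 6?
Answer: -7661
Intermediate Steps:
J(f, d) = 3 (J(f, d) = -3 + 6 = 3)
h = 7742 (h = -98*(-79) = 7742)
H = -1 (H = -4 + 9/3 = -4 + 9*(⅓) = -4 + 3 = -1)
(6 - 1*(-3))² + h*H = (6 - 1*(-3))² + 7742*(-1) = (6 + 3)² - 7742 = 9² - 7742 = 81 - 7742 = -7661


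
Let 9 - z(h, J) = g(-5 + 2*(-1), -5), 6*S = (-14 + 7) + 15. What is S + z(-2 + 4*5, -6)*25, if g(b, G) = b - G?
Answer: 829/3 ≈ 276.33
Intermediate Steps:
S = 4/3 (S = ((-14 + 7) + 15)/6 = (-7 + 15)/6 = (1/6)*8 = 4/3 ≈ 1.3333)
z(h, J) = 11 (z(h, J) = 9 - ((-5 + 2*(-1)) - 1*(-5)) = 9 - ((-5 - 2) + 5) = 9 - (-7 + 5) = 9 - 1*(-2) = 9 + 2 = 11)
S + z(-2 + 4*5, -6)*25 = 4/3 + 11*25 = 4/3 + 275 = 829/3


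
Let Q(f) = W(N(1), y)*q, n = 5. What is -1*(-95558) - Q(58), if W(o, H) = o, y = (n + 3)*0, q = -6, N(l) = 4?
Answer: 95582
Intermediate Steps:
y = 0 (y = (5 + 3)*0 = 8*0 = 0)
Q(f) = -24 (Q(f) = 4*(-6) = -24)
-1*(-95558) - Q(58) = -1*(-95558) - 1*(-24) = 95558 + 24 = 95582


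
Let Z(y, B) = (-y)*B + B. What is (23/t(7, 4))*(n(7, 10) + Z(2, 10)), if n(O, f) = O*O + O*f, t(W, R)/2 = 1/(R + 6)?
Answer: 12535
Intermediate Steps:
t(W, R) = 2/(6 + R) (t(W, R) = 2/(R + 6) = 2/(6 + R))
Z(y, B) = B - B*y (Z(y, B) = -B*y + B = B - B*y)
n(O, f) = O² + O*f
(23/t(7, 4))*(n(7, 10) + Z(2, 10)) = (23/((2/(6 + 4))))*(7*(7 + 10) + 10*(1 - 1*2)) = (23/((2/10)))*(7*17 + 10*(1 - 2)) = (23/((2*(⅒))))*(119 + 10*(-1)) = (23/(⅕))*(119 - 10) = (23*5)*109 = 115*109 = 12535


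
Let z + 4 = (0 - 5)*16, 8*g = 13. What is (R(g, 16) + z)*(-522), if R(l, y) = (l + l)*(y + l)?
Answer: 223155/16 ≈ 13947.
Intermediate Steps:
g = 13/8 (g = (1/8)*13 = 13/8 ≈ 1.6250)
R(l, y) = 2*l*(l + y) (R(l, y) = (2*l)*(l + y) = 2*l*(l + y))
z = -84 (z = -4 + (0 - 5)*16 = -4 - 5*16 = -4 - 80 = -84)
(R(g, 16) + z)*(-522) = (2*(13/8)*(13/8 + 16) - 84)*(-522) = (2*(13/8)*(141/8) - 84)*(-522) = (1833/32 - 84)*(-522) = -855/32*(-522) = 223155/16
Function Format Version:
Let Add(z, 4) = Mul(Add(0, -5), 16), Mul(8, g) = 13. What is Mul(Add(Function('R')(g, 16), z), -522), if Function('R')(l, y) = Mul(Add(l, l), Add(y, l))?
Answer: Rational(223155, 16) ≈ 13947.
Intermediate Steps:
g = Rational(13, 8) (g = Mul(Rational(1, 8), 13) = Rational(13, 8) ≈ 1.6250)
Function('R')(l, y) = Mul(2, l, Add(l, y)) (Function('R')(l, y) = Mul(Mul(2, l), Add(l, y)) = Mul(2, l, Add(l, y)))
z = -84 (z = Add(-4, Mul(Add(0, -5), 16)) = Add(-4, Mul(-5, 16)) = Add(-4, -80) = -84)
Mul(Add(Function('R')(g, 16), z), -522) = Mul(Add(Mul(2, Rational(13, 8), Add(Rational(13, 8), 16)), -84), -522) = Mul(Add(Mul(2, Rational(13, 8), Rational(141, 8)), -84), -522) = Mul(Add(Rational(1833, 32), -84), -522) = Mul(Rational(-855, 32), -522) = Rational(223155, 16)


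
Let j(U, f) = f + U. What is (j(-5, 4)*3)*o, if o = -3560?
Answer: 10680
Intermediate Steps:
j(U, f) = U + f
(j(-5, 4)*3)*o = ((-5 + 4)*3)*(-3560) = -1*3*(-3560) = -3*(-3560) = 10680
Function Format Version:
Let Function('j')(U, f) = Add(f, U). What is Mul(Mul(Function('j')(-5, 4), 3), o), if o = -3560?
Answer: 10680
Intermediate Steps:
Function('j')(U, f) = Add(U, f)
Mul(Mul(Function('j')(-5, 4), 3), o) = Mul(Mul(Add(-5, 4), 3), -3560) = Mul(Mul(-1, 3), -3560) = Mul(-3, -3560) = 10680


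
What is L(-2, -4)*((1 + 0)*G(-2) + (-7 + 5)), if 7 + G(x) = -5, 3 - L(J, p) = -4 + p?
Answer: -154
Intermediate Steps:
L(J, p) = 7 - p (L(J, p) = 3 - (-4 + p) = 3 + (4 - p) = 7 - p)
G(x) = -12 (G(x) = -7 - 5 = -12)
L(-2, -4)*((1 + 0)*G(-2) + (-7 + 5)) = (7 - 1*(-4))*((1 + 0)*(-12) + (-7 + 5)) = (7 + 4)*(1*(-12) - 2) = 11*(-12 - 2) = 11*(-14) = -154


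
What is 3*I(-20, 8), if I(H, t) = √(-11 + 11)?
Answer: 0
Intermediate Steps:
I(H, t) = 0 (I(H, t) = √0 = 0)
3*I(-20, 8) = 3*0 = 0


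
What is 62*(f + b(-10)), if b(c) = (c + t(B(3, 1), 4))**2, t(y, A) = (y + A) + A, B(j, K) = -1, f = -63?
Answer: -3348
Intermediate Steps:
t(y, A) = y + 2*A (t(y, A) = (A + y) + A = y + 2*A)
b(c) = (7 + c)**2 (b(c) = (c + (-1 + 2*4))**2 = (c + (-1 + 8))**2 = (c + 7)**2 = (7 + c)**2)
62*(f + b(-10)) = 62*(-63 + (7 - 10)**2) = 62*(-63 + (-3)**2) = 62*(-63 + 9) = 62*(-54) = -3348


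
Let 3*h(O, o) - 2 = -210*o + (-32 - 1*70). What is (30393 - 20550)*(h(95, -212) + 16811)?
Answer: 311212693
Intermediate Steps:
h(O, o) = -100/3 - 70*o (h(O, o) = 2/3 + (-210*o + (-32 - 1*70))/3 = 2/3 + (-210*o + (-32 - 70))/3 = 2/3 + (-210*o - 102)/3 = 2/3 + (-102 - 210*o)/3 = 2/3 + (-34 - 70*o) = -100/3 - 70*o)
(30393 - 20550)*(h(95, -212) + 16811) = (30393 - 20550)*((-100/3 - 70*(-212)) + 16811) = 9843*((-100/3 + 14840) + 16811) = 9843*(44420/3 + 16811) = 9843*(94853/3) = 311212693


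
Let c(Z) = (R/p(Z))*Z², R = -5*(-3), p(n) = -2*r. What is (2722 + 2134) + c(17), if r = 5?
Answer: 8845/2 ≈ 4422.5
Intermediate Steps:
p(n) = -10 (p(n) = -2*5 = -10)
R = 15
c(Z) = -3*Z²/2 (c(Z) = (15/(-10))*Z² = (15*(-⅒))*Z² = -3*Z²/2)
(2722 + 2134) + c(17) = (2722 + 2134) - 3/2*17² = 4856 - 3/2*289 = 4856 - 867/2 = 8845/2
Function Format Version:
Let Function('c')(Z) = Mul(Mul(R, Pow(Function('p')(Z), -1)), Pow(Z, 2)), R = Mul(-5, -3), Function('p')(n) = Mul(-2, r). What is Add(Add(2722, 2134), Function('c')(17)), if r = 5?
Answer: Rational(8845, 2) ≈ 4422.5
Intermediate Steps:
Function('p')(n) = -10 (Function('p')(n) = Mul(-2, 5) = -10)
R = 15
Function('c')(Z) = Mul(Rational(-3, 2), Pow(Z, 2)) (Function('c')(Z) = Mul(Mul(15, Pow(-10, -1)), Pow(Z, 2)) = Mul(Mul(15, Rational(-1, 10)), Pow(Z, 2)) = Mul(Rational(-3, 2), Pow(Z, 2)))
Add(Add(2722, 2134), Function('c')(17)) = Add(Add(2722, 2134), Mul(Rational(-3, 2), Pow(17, 2))) = Add(4856, Mul(Rational(-3, 2), 289)) = Add(4856, Rational(-867, 2)) = Rational(8845, 2)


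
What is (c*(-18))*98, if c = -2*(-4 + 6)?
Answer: 7056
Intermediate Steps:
c = -4 (c = -2*2 = -4)
(c*(-18))*98 = -4*(-18)*98 = 72*98 = 7056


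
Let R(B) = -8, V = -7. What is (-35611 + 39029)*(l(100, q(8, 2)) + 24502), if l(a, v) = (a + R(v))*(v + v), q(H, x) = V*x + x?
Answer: 76200892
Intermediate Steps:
q(H, x) = -6*x (q(H, x) = -7*x + x = -6*x)
l(a, v) = 2*v*(-8 + a) (l(a, v) = (a - 8)*(v + v) = (-8 + a)*(2*v) = 2*v*(-8 + a))
(-35611 + 39029)*(l(100, q(8, 2)) + 24502) = (-35611 + 39029)*(2*(-6*2)*(-8 + 100) + 24502) = 3418*(2*(-12)*92 + 24502) = 3418*(-2208 + 24502) = 3418*22294 = 76200892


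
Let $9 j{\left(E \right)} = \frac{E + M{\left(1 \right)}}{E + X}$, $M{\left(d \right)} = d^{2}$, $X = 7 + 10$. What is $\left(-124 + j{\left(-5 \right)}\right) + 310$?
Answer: $\frac{5021}{27} \approx 185.96$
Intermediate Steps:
$X = 17$
$j{\left(E \right)} = \frac{1 + E}{9 \left(17 + E\right)}$ ($j{\left(E \right)} = \frac{\left(E + 1^{2}\right) \frac{1}{E + 17}}{9} = \frac{\left(E + 1\right) \frac{1}{17 + E}}{9} = \frac{\left(1 + E\right) \frac{1}{17 + E}}{9} = \frac{\frac{1}{17 + E} \left(1 + E\right)}{9} = \frac{1 + E}{9 \left(17 + E\right)}$)
$\left(-124 + j{\left(-5 \right)}\right) + 310 = \left(-124 + \frac{1 - 5}{9 \left(17 - 5\right)}\right) + 310 = \left(-124 + \frac{1}{9} \cdot \frac{1}{12} \left(-4\right)\right) + 310 = \left(-124 - \frac{1}{27}\right) + 310 = - \frac{3349}{27} + 310 = \frac{5021}{27}$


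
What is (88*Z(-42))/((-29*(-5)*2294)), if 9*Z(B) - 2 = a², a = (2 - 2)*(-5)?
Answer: 88/1496835 ≈ 5.8791e-5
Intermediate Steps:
a = 0 (a = 0*(-5) = 0)
Z(B) = 2/9 (Z(B) = 2/9 + (⅑)*0² = 2/9 + (⅑)*0 = 2/9 + 0 = 2/9)
(88*Z(-42))/((-29*(-5)*2294)) = (88*(2/9))/((-29*(-5)*2294)) = 176/(9*((145*2294))) = (176/9)/332630 = (176/9)*(1/332630) = 88/1496835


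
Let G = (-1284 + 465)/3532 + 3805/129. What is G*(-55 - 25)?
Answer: -266672180/113907 ≈ -2341.1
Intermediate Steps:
G = 13333609/455628 (G = -819*1/3532 + 3805*(1/129) = -819/3532 + 3805/129 = 13333609/455628 ≈ 29.264)
G*(-55 - 25) = 13333609*(-55 - 25)/455628 = (13333609/455628)*(-80) = -266672180/113907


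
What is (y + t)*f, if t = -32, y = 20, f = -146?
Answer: 1752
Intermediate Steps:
(y + t)*f = (20 - 32)*(-146) = -12*(-146) = 1752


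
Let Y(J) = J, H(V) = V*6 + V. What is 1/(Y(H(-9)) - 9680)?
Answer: -1/9743 ≈ -0.00010264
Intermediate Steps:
H(V) = 7*V (H(V) = 6*V + V = 7*V)
1/(Y(H(-9)) - 9680) = 1/(7*(-9) - 9680) = 1/(-63 - 9680) = 1/(-9743) = -1/9743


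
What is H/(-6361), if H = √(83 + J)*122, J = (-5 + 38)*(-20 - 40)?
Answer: -122*I*√1897/6361 ≈ -0.83535*I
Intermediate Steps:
J = -1980 (J = 33*(-60) = -1980)
H = 122*I*√1897 (H = √(83 - 1980)*122 = √(-1897)*122 = (I*√1897)*122 = 122*I*√1897 ≈ 5313.7*I)
H/(-6361) = (122*I*√1897)/(-6361) = (122*I*√1897)*(-1/6361) = -122*I*√1897/6361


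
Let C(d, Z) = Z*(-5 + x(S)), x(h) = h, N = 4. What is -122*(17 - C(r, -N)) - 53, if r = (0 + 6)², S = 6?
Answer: -2615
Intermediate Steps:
r = 36 (r = 6² = 36)
C(d, Z) = Z (C(d, Z) = Z*(-5 + 6) = Z*1 = Z)
-122*(17 - C(r, -N)) - 53 = -122*(17 - (-1)*4) - 53 = -122*(17 - 1*(-4)) - 53 = -122*(17 + 4) - 53 = -122*21 - 53 = -2562 - 53 = -2615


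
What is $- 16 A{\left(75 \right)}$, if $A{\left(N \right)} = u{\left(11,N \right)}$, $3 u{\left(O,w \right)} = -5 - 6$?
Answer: $\frac{176}{3} \approx 58.667$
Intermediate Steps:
$u{\left(O,w \right)} = - \frac{11}{3}$ ($u{\left(O,w \right)} = \frac{-5 - 6}{3} = \frac{1}{3} \left(-11\right) = - \frac{11}{3}$)
$A{\left(N \right)} = - \frac{11}{3}$
$- 16 A{\left(75 \right)} = \left(-16\right) \left(- \frac{11}{3}\right) = \frac{176}{3}$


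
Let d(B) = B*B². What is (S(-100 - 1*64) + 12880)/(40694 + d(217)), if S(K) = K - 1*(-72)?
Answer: 12788/10259007 ≈ 0.0012465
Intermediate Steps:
S(K) = 72 + K (S(K) = K + 72 = 72 + K)
d(B) = B³
(S(-100 - 1*64) + 12880)/(40694 + d(217)) = ((72 + (-100 - 1*64)) + 12880)/(40694 + 217³) = ((72 + (-100 - 64)) + 12880)/(40694 + 10218313) = ((72 - 164) + 12880)/10259007 = (-92 + 12880)*(1/10259007) = 12788*(1/10259007) = 12788/10259007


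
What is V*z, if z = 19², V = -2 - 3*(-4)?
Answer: 3610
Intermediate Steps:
V = 10 (V = -2 + 12 = 10)
z = 361
V*z = 10*361 = 3610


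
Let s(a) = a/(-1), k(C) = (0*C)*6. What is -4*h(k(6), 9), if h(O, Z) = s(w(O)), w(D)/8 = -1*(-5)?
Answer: 160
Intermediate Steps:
k(C) = 0 (k(C) = 0*6 = 0)
w(D) = 40 (w(D) = 8*(-1*(-5)) = 8*5 = 40)
s(a) = -a (s(a) = a*(-1) = -a)
h(O, Z) = -40 (h(O, Z) = -1*40 = -40)
-4*h(k(6), 9) = -4*(-40) = 160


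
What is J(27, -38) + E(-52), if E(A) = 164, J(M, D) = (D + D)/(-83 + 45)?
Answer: 166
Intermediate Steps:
J(M, D) = -D/19 (J(M, D) = (2*D)/(-38) = (2*D)*(-1/38) = -D/19)
J(27, -38) + E(-52) = -1/19*(-38) + 164 = 2 + 164 = 166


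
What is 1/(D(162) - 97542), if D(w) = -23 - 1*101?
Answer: -1/97666 ≈ -1.0239e-5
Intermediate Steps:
D(w) = -124 (D(w) = -23 - 101 = -124)
1/(D(162) - 97542) = 1/(-124 - 97542) = 1/(-97666) = -1/97666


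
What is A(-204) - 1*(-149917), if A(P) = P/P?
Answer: 149918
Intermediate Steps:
A(P) = 1
A(-204) - 1*(-149917) = 1 - 1*(-149917) = 1 + 149917 = 149918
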